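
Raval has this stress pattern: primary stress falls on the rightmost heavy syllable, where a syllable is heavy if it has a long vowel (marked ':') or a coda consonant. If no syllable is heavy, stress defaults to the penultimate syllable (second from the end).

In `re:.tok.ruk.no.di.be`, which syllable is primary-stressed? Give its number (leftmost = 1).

3

Weights: 1 re: H, 2 tok H, 3 ruk H, 4 no L, 5 di L, 6 be L.
Heavy syllables in the domain: 1, 2, 3. The rightmost is syllable 3 (ruk).
Primary stress: syllable 3 → re:.tok.ˈruk.no.di.be.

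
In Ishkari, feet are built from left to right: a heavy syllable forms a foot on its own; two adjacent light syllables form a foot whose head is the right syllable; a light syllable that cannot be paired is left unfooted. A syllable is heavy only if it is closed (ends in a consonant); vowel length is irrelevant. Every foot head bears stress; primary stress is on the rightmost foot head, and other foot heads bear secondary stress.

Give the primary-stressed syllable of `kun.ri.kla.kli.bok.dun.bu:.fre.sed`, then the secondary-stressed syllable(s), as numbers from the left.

primary 9, secondary 1, 3, 5, 6, 8

Weights: 1 kun H, 2 ri L, 3 kla L, 4 kli L, 5 bok H, 6 dun H, 7 bu: L, 8 fre L, 9 sed H.
Parse left to right (heavy = foot alone; LL = one foot; stranded L unfooted): (ˈkun) (ri.ˈkla) kli (ˈbok) (ˈdun) (bu:.ˈfre) (ˈsed).
Foot heads: 1, 3, 5, 6, 8, 9.
Primary stress on the rightmost head = syllable 9.
Secondary stress on 1, 3, 5, 6, 8: ˌkun.ri.ˌkla.kli.ˌbok.ˌdun.bu:.ˌfre.ˈsed.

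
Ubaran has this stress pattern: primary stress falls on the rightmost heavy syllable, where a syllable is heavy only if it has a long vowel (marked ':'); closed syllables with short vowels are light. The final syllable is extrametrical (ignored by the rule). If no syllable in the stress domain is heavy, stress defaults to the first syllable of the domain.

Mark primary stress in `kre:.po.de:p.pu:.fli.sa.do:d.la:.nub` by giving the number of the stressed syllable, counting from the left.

The final syllable (9, nub) is extrametrical; the stress domain is syllables 1–8.
Weights: 1 kre: H, 2 po L, 3 de:p H, 4 pu: H, 5 fli L, 6 sa L, 7 do:d H, 8 la: H.
Heavy syllables in the domain: 1, 3, 4, 7, 8. The rightmost is syllable 8 (la:).
Primary stress: syllable 8 → kre:.po.de:p.pu:.fli.sa.do:d.ˈla:.nub.

8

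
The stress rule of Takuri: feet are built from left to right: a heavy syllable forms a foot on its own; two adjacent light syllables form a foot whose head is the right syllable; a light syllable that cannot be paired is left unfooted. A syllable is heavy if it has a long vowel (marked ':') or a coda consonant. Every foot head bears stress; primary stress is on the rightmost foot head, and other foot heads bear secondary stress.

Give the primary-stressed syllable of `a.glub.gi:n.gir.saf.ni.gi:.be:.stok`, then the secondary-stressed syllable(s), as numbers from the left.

primary 9, secondary 2, 3, 4, 5, 7, 8

Weights: 1 a L, 2 glub H, 3 gi:n H, 4 gir H, 5 saf H, 6 ni L, 7 gi: H, 8 be: H, 9 stok H.
Parse left to right (heavy = foot alone; LL = one foot; stranded L unfooted): a (ˈglub) (ˈgi:n) (ˈgir) (ˈsaf) ni (ˈgi:) (ˈbe:) (ˈstok).
Foot heads: 2, 3, 4, 5, 7, 8, 9.
Primary stress on the rightmost head = syllable 9.
Secondary stress on 2, 3, 4, 5, 7, 8: a.ˌglub.ˌgi:n.ˌgir.ˌsaf.ni.ˌgi:.ˌbe:.ˈstok.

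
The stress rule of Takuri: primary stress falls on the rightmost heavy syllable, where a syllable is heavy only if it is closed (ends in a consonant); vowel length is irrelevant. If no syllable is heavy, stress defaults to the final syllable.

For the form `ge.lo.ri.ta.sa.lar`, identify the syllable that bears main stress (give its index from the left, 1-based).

6

Weights: 1 ge L, 2 lo L, 3 ri L, 4 ta L, 5 sa L, 6 lar H.
Heavy syllables in the domain: 6. The rightmost is syllable 6 (lar).
Primary stress: syllable 6 → ge.lo.ri.ta.sa.ˈlar.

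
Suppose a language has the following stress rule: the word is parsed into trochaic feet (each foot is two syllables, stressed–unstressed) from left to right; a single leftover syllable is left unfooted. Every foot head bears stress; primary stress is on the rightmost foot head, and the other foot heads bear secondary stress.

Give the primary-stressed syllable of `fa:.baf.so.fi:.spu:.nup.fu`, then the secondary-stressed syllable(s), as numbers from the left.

Parse left to right into trochaic (ˈσσ) feet: (ˈfa:.baf) (ˈso.fi:) (ˈspu:.nup) fu. Syllable 7 is left unfooted.
Foot heads (stressed positions): 1, 3, 5.
End Rule Rightmost: primary stress on the rightmost head = syllable 5.
Secondary stress on 1, 3: ˌfa:.baf.ˌso.fi:.ˈspu:.nup.fu.

primary 5, secondary 1, 3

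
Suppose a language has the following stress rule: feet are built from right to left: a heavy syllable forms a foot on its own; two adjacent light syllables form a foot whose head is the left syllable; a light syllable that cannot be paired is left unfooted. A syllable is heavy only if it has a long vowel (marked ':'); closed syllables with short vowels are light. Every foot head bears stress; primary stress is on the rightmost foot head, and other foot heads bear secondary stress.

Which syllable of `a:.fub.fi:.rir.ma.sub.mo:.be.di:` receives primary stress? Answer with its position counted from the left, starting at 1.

Weights: 1 a: H, 2 fub L, 3 fi: H, 4 rir L, 5 ma L, 6 sub L, 7 mo: H, 8 be L, 9 di: H.
Parse right to left (heavy = foot alone; LL = one foot; stranded L unfooted): (ˈa:) fub (ˈfi:) rir (ˈma.sub) (ˈmo:) be (ˈdi:).
Foot heads: 1, 3, 5, 7, 9.
Primary stress on the rightmost head = syllable 9.
Primary stress: syllable 9 → a:.fub.fi:.rir.ma.sub.mo:.be.ˈdi:.

9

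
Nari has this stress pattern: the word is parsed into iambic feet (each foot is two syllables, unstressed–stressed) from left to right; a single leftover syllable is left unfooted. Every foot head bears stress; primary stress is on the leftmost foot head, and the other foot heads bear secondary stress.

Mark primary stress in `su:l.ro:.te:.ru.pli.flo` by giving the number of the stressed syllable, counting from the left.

Parse left to right into iambic (σˈσ) feet: (su:l.ˈro:) (te:.ˈru) (pli.ˈflo).
Foot heads (stressed positions): 2, 4, 6.
End Rule Leftmost: primary stress on the leftmost head = syllable 2.
Primary stress: syllable 2 → su:l.ˈro:.te:.ru.pli.flo.

2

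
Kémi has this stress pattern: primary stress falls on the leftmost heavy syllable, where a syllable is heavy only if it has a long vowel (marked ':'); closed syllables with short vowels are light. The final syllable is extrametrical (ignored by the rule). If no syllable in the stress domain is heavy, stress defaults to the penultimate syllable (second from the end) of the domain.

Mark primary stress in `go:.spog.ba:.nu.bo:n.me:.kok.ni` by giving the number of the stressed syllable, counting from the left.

1

The final syllable (8, ni) is extrametrical; the stress domain is syllables 1–7.
Weights: 1 go: H, 2 spog L, 3 ba: H, 4 nu L, 5 bo:n H, 6 me: H, 7 kok L.
Heavy syllables in the domain: 1, 3, 5, 6. The leftmost is syllable 1 (go:).
Primary stress: syllable 1 → ˈgo:.spog.ba:.nu.bo:n.me:.kok.ni.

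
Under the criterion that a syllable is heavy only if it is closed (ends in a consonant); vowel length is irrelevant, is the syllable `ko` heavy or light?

`ko`: short vowel, open (no coda). Open (no coda) → light.

light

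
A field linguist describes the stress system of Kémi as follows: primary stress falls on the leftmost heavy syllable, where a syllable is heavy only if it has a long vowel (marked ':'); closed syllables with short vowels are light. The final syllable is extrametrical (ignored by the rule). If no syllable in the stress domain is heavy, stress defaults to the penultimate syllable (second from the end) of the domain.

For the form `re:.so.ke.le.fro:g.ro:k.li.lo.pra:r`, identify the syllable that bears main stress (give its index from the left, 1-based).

The final syllable (9, pra:r) is extrametrical; the stress domain is syllables 1–8.
Weights: 1 re: H, 2 so L, 3 ke L, 4 le L, 5 fro:g H, 6 ro:k H, 7 li L, 8 lo L.
Heavy syllables in the domain: 1, 5, 6. The leftmost is syllable 1 (re:).
Primary stress: syllable 1 → ˈre:.so.ke.le.fro:g.ro:k.li.lo.pra:r.

1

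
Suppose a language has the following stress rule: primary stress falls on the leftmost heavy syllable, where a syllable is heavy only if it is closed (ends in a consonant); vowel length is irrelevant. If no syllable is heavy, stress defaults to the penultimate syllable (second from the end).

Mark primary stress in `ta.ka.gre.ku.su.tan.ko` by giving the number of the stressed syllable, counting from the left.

6

Weights: 1 ta L, 2 ka L, 3 gre L, 4 ku L, 5 su L, 6 tan H, 7 ko L.
Heavy syllables in the domain: 6. The leftmost is syllable 6 (tan).
Primary stress: syllable 6 → ta.ka.gre.ku.su.ˈtan.ko.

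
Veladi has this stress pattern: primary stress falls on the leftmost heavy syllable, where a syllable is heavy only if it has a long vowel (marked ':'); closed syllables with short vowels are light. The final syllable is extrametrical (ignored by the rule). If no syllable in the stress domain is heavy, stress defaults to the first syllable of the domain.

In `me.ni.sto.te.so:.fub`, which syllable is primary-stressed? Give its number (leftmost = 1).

5

The final syllable (6, fub) is extrametrical; the stress domain is syllables 1–5.
Weights: 1 me L, 2 ni L, 3 sto L, 4 te L, 5 so: H.
Heavy syllables in the domain: 5. The leftmost is syllable 5 (so:).
Primary stress: syllable 5 → me.ni.sto.te.ˈso:.fub.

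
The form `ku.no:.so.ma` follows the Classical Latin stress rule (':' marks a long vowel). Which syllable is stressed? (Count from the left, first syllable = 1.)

Classical Latin: stress the penult if heavy (long vowel or closed), else the antepenult.
Weights: 2 no: H, 3 so L, 4 ma L.
The penult (syllable 3, so) is light, so stress falls on the antepenult (syllable 2, no:).
Stress on syllable 2: ku.ˈno:.so.ma.

2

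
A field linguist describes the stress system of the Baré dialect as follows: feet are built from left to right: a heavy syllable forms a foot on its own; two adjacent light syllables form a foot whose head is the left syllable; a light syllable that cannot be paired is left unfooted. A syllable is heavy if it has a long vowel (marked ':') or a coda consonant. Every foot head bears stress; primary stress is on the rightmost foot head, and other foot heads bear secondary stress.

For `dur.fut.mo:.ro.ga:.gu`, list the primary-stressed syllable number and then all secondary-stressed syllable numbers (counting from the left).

primary 5, secondary 1, 2, 3

Weights: 1 dur H, 2 fut H, 3 mo: H, 4 ro L, 5 ga: H, 6 gu L.
Parse left to right (heavy = foot alone; LL = one foot; stranded L unfooted): (ˈdur) (ˈfut) (ˈmo:) ro (ˈga:) gu.
Foot heads: 1, 2, 3, 5.
Primary stress on the rightmost head = syllable 5.
Secondary stress on 1, 2, 3: ˌdur.ˌfut.ˌmo:.ro.ˈga:.gu.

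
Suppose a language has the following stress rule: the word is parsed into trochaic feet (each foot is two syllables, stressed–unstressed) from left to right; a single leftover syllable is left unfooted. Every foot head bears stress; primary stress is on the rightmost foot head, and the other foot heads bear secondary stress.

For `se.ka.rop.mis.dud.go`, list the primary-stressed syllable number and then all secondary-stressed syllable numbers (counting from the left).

Parse left to right into trochaic (ˈσσ) feet: (ˈse.ka) (ˈrop.mis) (ˈdud.go).
Foot heads (stressed positions): 1, 3, 5.
End Rule Rightmost: primary stress on the rightmost head = syllable 5.
Secondary stress on 1, 3: ˌse.ka.ˌrop.mis.ˈdud.go.

primary 5, secondary 1, 3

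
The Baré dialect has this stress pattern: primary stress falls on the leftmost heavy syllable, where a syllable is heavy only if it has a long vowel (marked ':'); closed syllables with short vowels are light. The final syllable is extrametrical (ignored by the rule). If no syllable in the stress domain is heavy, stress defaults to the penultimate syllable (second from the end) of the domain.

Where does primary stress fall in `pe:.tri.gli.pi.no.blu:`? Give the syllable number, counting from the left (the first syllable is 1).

1

The final syllable (6, blu:) is extrametrical; the stress domain is syllables 1–5.
Weights: 1 pe: H, 2 tri L, 3 gli L, 4 pi L, 5 no L.
Heavy syllables in the domain: 1. The leftmost is syllable 1 (pe:).
Primary stress: syllable 1 → ˈpe:.tri.gli.pi.no.blu:.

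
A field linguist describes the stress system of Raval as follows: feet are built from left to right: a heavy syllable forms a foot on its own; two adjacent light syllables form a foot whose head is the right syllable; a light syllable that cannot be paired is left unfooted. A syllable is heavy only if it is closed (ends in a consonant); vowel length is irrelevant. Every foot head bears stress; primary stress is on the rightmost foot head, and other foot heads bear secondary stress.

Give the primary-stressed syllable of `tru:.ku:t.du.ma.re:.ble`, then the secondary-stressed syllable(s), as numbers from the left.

Weights: 1 tru: L, 2 ku:t H, 3 du L, 4 ma L, 5 re: L, 6 ble L.
Parse left to right (heavy = foot alone; LL = one foot; stranded L unfooted): tru: (ˈku:t) (du.ˈma) (re:.ˈble).
Foot heads: 2, 4, 6.
Primary stress on the rightmost head = syllable 6.
Secondary stress on 2, 4: tru:.ˌku:t.du.ˌma.re:.ˈble.

primary 6, secondary 2, 4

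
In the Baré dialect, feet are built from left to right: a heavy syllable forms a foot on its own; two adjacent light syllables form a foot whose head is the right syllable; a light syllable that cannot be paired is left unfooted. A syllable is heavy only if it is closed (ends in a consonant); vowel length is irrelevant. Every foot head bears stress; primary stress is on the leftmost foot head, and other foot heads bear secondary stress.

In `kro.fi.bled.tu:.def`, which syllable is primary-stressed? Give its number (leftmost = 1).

2

Weights: 1 kro L, 2 fi L, 3 bled H, 4 tu: L, 5 def H.
Parse left to right (heavy = foot alone; LL = one foot; stranded L unfooted): (kro.ˈfi) (ˈbled) tu: (ˈdef).
Foot heads: 2, 3, 5.
Primary stress on the leftmost head = syllable 2.
Primary stress: syllable 2 → kro.ˈfi.bled.tu:.def.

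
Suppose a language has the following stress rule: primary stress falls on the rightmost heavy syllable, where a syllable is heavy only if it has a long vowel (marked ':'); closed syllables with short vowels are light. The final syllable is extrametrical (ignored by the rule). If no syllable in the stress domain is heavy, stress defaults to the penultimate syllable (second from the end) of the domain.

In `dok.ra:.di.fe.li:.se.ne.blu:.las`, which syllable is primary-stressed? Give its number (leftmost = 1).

The final syllable (9, las) is extrametrical; the stress domain is syllables 1–8.
Weights: 1 dok L, 2 ra: H, 3 di L, 4 fe L, 5 li: H, 6 se L, 7 ne L, 8 blu: H.
Heavy syllables in the domain: 2, 5, 8. The rightmost is syllable 8 (blu:).
Primary stress: syllable 8 → dok.ra:.di.fe.li:.se.ne.ˈblu:.las.

8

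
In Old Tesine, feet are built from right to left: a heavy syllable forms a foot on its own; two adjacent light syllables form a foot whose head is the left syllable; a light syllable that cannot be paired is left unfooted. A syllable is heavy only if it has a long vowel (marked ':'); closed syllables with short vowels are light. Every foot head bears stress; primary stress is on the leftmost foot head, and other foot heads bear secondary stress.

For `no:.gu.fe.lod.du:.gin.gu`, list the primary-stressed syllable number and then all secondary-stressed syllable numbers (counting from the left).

Weights: 1 no: H, 2 gu L, 3 fe L, 4 lod L, 5 du: H, 6 gin L, 7 gu L.
Parse right to left (heavy = foot alone; LL = one foot; stranded L unfooted): (ˈno:) gu (ˈfe.lod) (ˈdu:) (ˈgin.gu).
Foot heads: 1, 3, 5, 6.
Primary stress on the leftmost head = syllable 1.
Secondary stress on 3, 5, 6: ˈno:.gu.ˌfe.lod.ˌdu:.ˌgin.gu.

primary 1, secondary 3, 5, 6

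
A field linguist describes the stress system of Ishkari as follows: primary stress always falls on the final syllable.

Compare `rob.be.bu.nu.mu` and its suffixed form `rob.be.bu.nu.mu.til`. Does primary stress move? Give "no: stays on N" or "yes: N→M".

yes: 5→6

Base `rob.be.bu.nu.mu` (5 syllables):
  The word has 5 syllables; the final syllable is syllable 5 (mu).
  → primary stress on syllable 5.
Suffixed `rob.be.bu.nu.mu.til` (6 syllables):
  The word has 6 syllables; the final syllable is syllable 6 (til).
  → primary stress on syllable 6.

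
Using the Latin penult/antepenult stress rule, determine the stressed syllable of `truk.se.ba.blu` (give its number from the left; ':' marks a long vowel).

2

Classical Latin: stress the penult if heavy (long vowel or closed), else the antepenult.
Weights: 2 se L, 3 ba L, 4 blu L.
The penult (syllable 3, ba) is light, so stress falls on the antepenult (syllable 2, se).
Stress on syllable 2: truk.ˈse.ba.blu.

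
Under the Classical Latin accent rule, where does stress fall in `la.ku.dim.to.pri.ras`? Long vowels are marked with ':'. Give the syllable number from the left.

Classical Latin: stress the penult if heavy (long vowel or closed), else the antepenult.
Weights: 4 to L, 5 pri L, 6 ras H.
The penult (syllable 5, pri) is light, so stress falls on the antepenult (syllable 4, to).
Stress on syllable 4: la.ku.dim.ˈto.pri.ras.

4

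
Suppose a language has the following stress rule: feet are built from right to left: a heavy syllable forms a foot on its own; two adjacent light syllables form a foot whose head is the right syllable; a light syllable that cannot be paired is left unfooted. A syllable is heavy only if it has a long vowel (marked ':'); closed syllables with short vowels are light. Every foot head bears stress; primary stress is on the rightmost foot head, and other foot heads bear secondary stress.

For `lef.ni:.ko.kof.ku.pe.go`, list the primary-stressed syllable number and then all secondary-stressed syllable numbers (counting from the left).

Weights: 1 lef L, 2 ni: H, 3 ko L, 4 kof L, 5 ku L, 6 pe L, 7 go L.
Parse right to left (heavy = foot alone; LL = one foot; stranded L unfooted): lef (ˈni:) ko (kof.ˈku) (pe.ˈgo).
Foot heads: 2, 5, 7.
Primary stress on the rightmost head = syllable 7.
Secondary stress on 2, 5: lef.ˌni:.ko.kof.ˌku.pe.ˈgo.

primary 7, secondary 2, 5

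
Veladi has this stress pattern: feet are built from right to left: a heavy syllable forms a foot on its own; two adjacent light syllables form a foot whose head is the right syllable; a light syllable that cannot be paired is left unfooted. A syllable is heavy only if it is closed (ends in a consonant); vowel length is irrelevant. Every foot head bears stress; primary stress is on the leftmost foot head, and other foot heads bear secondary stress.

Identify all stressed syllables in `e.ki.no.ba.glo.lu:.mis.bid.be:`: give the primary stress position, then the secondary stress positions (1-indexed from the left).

Weights: 1 e L, 2 ki L, 3 no L, 4 ba L, 5 glo L, 6 lu: L, 7 mis H, 8 bid H, 9 be: L.
Parse right to left (heavy = foot alone; LL = one foot; stranded L unfooted): (e.ˈki) (no.ˈba) (glo.ˈlu:) (ˈmis) (ˈbid) be:.
Foot heads: 2, 4, 6, 7, 8.
Primary stress on the leftmost head = syllable 2.
Secondary stress on 4, 6, 7, 8: e.ˈki.no.ˌba.glo.ˌlu:.ˌmis.ˌbid.be:.

primary 2, secondary 4, 6, 7, 8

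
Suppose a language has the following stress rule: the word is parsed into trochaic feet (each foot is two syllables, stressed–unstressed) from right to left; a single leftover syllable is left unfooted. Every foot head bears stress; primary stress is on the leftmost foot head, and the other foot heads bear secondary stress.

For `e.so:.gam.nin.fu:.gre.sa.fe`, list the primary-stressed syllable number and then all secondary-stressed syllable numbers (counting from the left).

Parse right to left into trochaic (ˈσσ) feet: (ˈe.so:) (ˈgam.nin) (ˈfu:.gre) (ˈsa.fe).
Foot heads (stressed positions): 1, 3, 5, 7.
End Rule Leftmost: primary stress on the leftmost head = syllable 1.
Secondary stress on 3, 5, 7: ˈe.so:.ˌgam.nin.ˌfu:.gre.ˌsa.fe.

primary 1, secondary 3, 5, 7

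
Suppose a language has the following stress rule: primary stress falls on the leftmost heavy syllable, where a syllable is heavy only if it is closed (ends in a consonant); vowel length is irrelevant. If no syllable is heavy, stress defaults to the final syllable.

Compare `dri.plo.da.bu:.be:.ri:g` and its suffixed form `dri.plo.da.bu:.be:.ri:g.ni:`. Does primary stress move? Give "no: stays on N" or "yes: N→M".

no: stays on 6

Base `dri.plo.da.bu:.be:.ri:g` (6 syllables):
  Weights: 1 dri L, 2 plo L, 3 da L, 4 bu: L, 5 be: L, 6 ri:g H.
  Heavy syllables in the domain: 6. The leftmost is syllable 6 (ri:g).
  → primary stress on syllable 6.
Suffixed `dri.plo.da.bu:.be:.ri:g.ni:` (7 syllables):
  Weights: 1 dri L, 2 plo L, 3 da L, 4 bu: L, 5 be: L, 6 ri:g H, 7 ni: L.
  Heavy syllables in the domain: 6. The leftmost is syllable 6 (ri:g).
  → primary stress on syllable 6.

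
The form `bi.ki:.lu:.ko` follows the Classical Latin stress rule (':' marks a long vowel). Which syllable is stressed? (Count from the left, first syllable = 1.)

Classical Latin: stress the penult if heavy (long vowel or closed), else the antepenult.
Weights: 2 ki: H, 3 lu: H, 4 ko L.
The penult (syllable 3, lu:) is heavy, so it takes stress.
Stress on syllable 3: bi.ki:.ˈlu:.ko.

3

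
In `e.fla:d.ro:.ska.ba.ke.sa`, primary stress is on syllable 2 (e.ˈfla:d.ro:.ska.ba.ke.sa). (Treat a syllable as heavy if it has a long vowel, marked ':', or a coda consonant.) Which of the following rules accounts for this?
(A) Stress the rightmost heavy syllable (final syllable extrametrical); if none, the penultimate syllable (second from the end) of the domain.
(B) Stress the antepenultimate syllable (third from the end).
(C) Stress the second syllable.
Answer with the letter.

C

Rule A → syllable 3 (observed: 2).
Rule B → syllable 5 (observed: 2).
Rule C → syllable 2 ✓.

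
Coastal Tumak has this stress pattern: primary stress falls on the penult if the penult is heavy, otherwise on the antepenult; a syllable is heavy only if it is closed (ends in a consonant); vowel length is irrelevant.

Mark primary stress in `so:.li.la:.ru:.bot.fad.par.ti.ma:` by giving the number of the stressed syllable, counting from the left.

7

Weights: 7 par H, 8 ti L, 9 ma: L.
The penult (syllable 8, ti) is light, so stress falls on the antepenult (syllable 7, par).
Primary stress: syllable 7 → so:.li.la:.ru:.bot.fad.ˈpar.ti.ma:.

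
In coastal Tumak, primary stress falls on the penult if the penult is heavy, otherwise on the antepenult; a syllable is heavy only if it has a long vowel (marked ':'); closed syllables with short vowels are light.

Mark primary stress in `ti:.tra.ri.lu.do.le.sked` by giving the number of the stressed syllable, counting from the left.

5

Weights: 5 do L, 6 le L, 7 sked L.
The penult (syllable 6, le) is light, so stress falls on the antepenult (syllable 5, do).
Primary stress: syllable 5 → ti:.tra.ri.lu.ˈdo.le.sked.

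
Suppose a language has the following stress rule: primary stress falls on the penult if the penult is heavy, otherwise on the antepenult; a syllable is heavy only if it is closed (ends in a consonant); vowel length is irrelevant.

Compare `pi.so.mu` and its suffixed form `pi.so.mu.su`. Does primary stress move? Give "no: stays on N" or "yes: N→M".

yes: 1→2

Base `pi.so.mu` (3 syllables):
  Weights: 1 pi L, 2 so L, 3 mu L.
  The penult (syllable 2, so) is light, so stress falls on the antepenult (syllable 1, pi).
  → primary stress on syllable 1.
Suffixed `pi.so.mu.su` (4 syllables):
  Weights: 2 so L, 3 mu L, 4 su L.
  The penult (syllable 3, mu) is light, so stress falls on the antepenult (syllable 2, so).
  → primary stress on syllable 2.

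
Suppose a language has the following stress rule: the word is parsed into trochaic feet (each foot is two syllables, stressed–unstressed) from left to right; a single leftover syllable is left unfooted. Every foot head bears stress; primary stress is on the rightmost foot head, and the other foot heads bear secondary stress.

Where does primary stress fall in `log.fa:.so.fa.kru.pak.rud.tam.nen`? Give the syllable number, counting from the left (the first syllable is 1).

7

Parse left to right into trochaic (ˈσσ) feet: (ˈlog.fa:) (ˈso.fa) (ˈkru.pak) (ˈrud.tam) nen. Syllable 9 is left unfooted.
Foot heads (stressed positions): 1, 3, 5, 7.
End Rule Rightmost: primary stress on the rightmost head = syllable 7.
Primary stress: syllable 7 → log.fa:.so.fa.kru.pak.ˈrud.tam.nen.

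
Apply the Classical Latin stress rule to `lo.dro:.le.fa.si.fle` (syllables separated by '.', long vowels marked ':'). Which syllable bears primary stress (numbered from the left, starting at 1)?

4

Classical Latin: stress the penult if heavy (long vowel or closed), else the antepenult.
Weights: 4 fa L, 5 si L, 6 fle L.
The penult (syllable 5, si) is light, so stress falls on the antepenult (syllable 4, fa).
Stress on syllable 4: lo.dro:.le.ˈfa.si.fle.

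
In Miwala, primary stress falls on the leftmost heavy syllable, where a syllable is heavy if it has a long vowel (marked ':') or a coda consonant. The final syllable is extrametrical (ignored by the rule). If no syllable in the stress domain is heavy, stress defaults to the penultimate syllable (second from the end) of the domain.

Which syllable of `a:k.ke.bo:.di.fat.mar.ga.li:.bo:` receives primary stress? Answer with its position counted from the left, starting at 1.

1

The final syllable (9, bo:) is extrametrical; the stress domain is syllables 1–8.
Weights: 1 a:k H, 2 ke L, 3 bo: H, 4 di L, 5 fat H, 6 mar H, 7 ga L, 8 li: H.
Heavy syllables in the domain: 1, 3, 5, 6, 8. The leftmost is syllable 1 (a:k).
Primary stress: syllable 1 → ˈa:k.ke.bo:.di.fat.mar.ga.li:.bo:.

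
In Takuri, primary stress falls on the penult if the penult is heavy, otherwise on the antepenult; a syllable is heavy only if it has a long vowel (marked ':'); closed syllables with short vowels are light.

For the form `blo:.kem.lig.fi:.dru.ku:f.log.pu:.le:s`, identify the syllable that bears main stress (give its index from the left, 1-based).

8

Weights: 7 log L, 8 pu: H, 9 le:s H.
The penult (syllable 8, pu:) is heavy, so it takes stress.
Primary stress: syllable 8 → blo:.kem.lig.fi:.dru.ku:f.log.ˈpu:.le:s.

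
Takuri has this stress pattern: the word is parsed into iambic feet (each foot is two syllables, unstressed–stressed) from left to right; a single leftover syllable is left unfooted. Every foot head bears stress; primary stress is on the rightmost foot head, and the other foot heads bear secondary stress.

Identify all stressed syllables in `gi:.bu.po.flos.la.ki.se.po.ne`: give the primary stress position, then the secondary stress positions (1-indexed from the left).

primary 8, secondary 2, 4, 6

Parse left to right into iambic (σˈσ) feet: (gi:.ˈbu) (po.ˈflos) (la.ˈki) (se.ˈpo) ne. Syllable 9 is left unfooted.
Foot heads (stressed positions): 2, 4, 6, 8.
End Rule Rightmost: primary stress on the rightmost head = syllable 8.
Secondary stress on 2, 4, 6: gi:.ˌbu.po.ˌflos.la.ˌki.se.ˈpo.ne.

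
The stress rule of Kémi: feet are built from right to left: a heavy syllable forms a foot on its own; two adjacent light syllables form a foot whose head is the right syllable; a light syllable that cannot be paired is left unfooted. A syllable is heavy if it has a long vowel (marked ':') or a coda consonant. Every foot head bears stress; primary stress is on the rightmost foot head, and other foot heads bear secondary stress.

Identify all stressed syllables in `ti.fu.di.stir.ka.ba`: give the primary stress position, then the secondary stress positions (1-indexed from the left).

Weights: 1 ti L, 2 fu L, 3 di L, 4 stir H, 5 ka L, 6 ba L.
Parse right to left (heavy = foot alone; LL = one foot; stranded L unfooted): ti (fu.ˈdi) (ˈstir) (ka.ˈba).
Foot heads: 3, 4, 6.
Primary stress on the rightmost head = syllable 6.
Secondary stress on 3, 4: ti.fu.ˌdi.ˌstir.ka.ˈba.

primary 6, secondary 3, 4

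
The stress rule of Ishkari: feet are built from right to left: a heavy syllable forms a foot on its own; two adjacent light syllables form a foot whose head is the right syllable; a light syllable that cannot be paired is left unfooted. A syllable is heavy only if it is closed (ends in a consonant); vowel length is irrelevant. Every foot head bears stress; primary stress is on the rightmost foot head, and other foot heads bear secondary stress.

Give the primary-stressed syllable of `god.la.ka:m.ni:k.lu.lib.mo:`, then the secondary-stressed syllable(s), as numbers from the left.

Weights: 1 god H, 2 la L, 3 ka:m H, 4 ni:k H, 5 lu L, 6 lib H, 7 mo: L.
Parse right to left (heavy = foot alone; LL = one foot; stranded L unfooted): (ˈgod) la (ˈka:m) (ˈni:k) lu (ˈlib) mo:.
Foot heads: 1, 3, 4, 6.
Primary stress on the rightmost head = syllable 6.
Secondary stress on 1, 3, 4: ˌgod.la.ˌka:m.ˌni:k.lu.ˈlib.mo:.

primary 6, secondary 1, 3, 4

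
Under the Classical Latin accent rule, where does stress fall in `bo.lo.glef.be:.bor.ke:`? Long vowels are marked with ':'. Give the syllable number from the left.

Classical Latin: stress the penult if heavy (long vowel or closed), else the antepenult.
Weights: 4 be: H, 5 bor H, 6 ke: H.
The penult (syllable 5, bor) is heavy, so it takes stress.
Stress on syllable 5: bo.lo.glef.be:.ˈbor.ke:.

5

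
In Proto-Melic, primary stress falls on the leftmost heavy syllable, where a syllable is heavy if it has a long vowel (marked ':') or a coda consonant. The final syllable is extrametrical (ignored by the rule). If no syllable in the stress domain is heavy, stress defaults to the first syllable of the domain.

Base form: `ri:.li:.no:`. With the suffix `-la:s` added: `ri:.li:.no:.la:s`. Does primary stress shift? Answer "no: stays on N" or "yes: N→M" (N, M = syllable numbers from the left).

Base `ri:.li:.no:` (3 syllables):
  The final syllable (3, no:) is extrametrical; the stress domain is syllables 1–2.
  Weights: 1 ri: H, 2 li: H.
  Heavy syllables in the domain: 1, 2. The leftmost is syllable 1 (ri:).
  → primary stress on syllable 1.
Suffixed `ri:.li:.no:.la:s` (4 syllables):
  The final syllable (4, la:s) is extrametrical; the stress domain is syllables 1–3.
  Weights: 1 ri: H, 2 li: H, 3 no: H.
  Heavy syllables in the domain: 1, 2, 3. The leftmost is syllable 1 (ri:).
  → primary stress on syllable 1.

no: stays on 1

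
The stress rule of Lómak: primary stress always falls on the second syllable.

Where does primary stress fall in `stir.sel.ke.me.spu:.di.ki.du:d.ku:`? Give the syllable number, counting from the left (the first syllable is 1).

The word has 9 syllables; the second syllable is syllable 2 (sel).
Primary stress: syllable 2 → stir.ˈsel.ke.me.spu:.di.ki.du:d.ku:.

2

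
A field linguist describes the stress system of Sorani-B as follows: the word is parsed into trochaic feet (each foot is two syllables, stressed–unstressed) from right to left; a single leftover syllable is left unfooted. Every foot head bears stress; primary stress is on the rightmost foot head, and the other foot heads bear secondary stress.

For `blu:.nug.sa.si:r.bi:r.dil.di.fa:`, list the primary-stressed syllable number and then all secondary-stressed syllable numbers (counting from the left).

primary 7, secondary 1, 3, 5

Parse right to left into trochaic (ˈσσ) feet: (ˈblu:.nug) (ˈsa.si:r) (ˈbi:r.dil) (ˈdi.fa:).
Foot heads (stressed positions): 1, 3, 5, 7.
End Rule Rightmost: primary stress on the rightmost head = syllable 7.
Secondary stress on 1, 3, 5: ˌblu:.nug.ˌsa.si:r.ˌbi:r.dil.ˈdi.fa:.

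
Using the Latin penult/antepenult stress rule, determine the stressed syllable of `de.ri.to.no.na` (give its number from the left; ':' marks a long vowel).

3

Classical Latin: stress the penult if heavy (long vowel or closed), else the antepenult.
Weights: 3 to L, 4 no L, 5 na L.
The penult (syllable 4, no) is light, so stress falls on the antepenult (syllable 3, to).
Stress on syllable 3: de.ri.ˈto.no.na.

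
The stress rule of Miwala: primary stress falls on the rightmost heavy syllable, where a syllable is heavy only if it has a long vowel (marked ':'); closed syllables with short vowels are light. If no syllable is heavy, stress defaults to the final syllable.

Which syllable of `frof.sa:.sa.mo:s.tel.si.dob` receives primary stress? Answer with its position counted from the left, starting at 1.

Weights: 1 frof L, 2 sa: H, 3 sa L, 4 mo:s H, 5 tel L, 6 si L, 7 dob L.
Heavy syllables in the domain: 2, 4. The rightmost is syllable 4 (mo:s).
Primary stress: syllable 4 → frof.sa:.sa.ˈmo:s.tel.si.dob.

4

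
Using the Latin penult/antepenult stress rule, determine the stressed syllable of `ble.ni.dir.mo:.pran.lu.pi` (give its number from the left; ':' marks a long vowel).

5

Classical Latin: stress the penult if heavy (long vowel or closed), else the antepenult.
Weights: 5 pran H, 6 lu L, 7 pi L.
The penult (syllable 6, lu) is light, so stress falls on the antepenult (syllable 5, pran).
Stress on syllable 5: ble.ni.dir.mo:.ˈpran.lu.pi.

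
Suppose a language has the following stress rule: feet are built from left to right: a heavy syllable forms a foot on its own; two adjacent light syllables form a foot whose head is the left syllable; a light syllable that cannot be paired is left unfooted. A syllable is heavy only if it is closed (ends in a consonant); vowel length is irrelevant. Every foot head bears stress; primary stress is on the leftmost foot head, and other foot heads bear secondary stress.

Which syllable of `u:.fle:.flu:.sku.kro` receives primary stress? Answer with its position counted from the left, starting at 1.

Weights: 1 u: L, 2 fle: L, 3 flu: L, 4 sku L, 5 kro L.
Parse left to right (heavy = foot alone; LL = one foot; stranded L unfooted): (ˈu:.fle:) (ˈflu:.sku) kro.
Foot heads: 1, 3.
Primary stress on the leftmost head = syllable 1.
Primary stress: syllable 1 → ˈu:.fle:.flu:.sku.kro.

1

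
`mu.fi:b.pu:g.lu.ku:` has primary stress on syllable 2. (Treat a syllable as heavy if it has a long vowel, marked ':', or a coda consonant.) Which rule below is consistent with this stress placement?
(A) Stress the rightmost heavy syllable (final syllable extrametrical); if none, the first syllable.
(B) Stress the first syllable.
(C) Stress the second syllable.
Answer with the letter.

Rule A → syllable 3 (observed: 2).
Rule B → syllable 1 (observed: 2).
Rule C → syllable 2 ✓.

C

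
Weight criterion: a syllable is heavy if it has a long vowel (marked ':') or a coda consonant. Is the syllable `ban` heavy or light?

heavy

`ban`: short vowel, closed (coda /n/). Closed → heavy.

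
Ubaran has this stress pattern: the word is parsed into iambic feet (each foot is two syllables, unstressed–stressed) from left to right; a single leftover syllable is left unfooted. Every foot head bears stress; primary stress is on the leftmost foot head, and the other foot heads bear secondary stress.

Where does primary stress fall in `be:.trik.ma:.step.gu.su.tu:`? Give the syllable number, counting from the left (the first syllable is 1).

2

Parse left to right into iambic (σˈσ) feet: (be:.ˈtrik) (ma:.ˈstep) (gu.ˈsu) tu:. Syllable 7 is left unfooted.
Foot heads (stressed positions): 2, 4, 6.
End Rule Leftmost: primary stress on the leftmost head = syllable 2.
Primary stress: syllable 2 → be:.ˈtrik.ma:.step.gu.su.tu:.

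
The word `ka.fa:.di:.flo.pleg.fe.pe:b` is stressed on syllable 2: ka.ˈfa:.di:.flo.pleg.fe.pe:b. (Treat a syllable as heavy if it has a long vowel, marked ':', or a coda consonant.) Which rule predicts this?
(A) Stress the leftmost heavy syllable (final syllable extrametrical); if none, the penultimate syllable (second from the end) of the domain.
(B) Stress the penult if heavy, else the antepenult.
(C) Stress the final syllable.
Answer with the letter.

Rule A → syllable 2 ✓.
Rule B → syllable 5 (observed: 2).
Rule C → syllable 7 (observed: 2).

A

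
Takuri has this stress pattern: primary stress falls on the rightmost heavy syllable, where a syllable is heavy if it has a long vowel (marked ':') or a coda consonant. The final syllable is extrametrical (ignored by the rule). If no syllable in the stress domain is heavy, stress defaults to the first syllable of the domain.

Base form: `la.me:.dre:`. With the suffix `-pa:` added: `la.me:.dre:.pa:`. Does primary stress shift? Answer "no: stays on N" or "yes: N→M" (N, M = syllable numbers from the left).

yes: 2→3

Base `la.me:.dre:` (3 syllables):
  The final syllable (3, dre:) is extrametrical; the stress domain is syllables 1–2.
  Weights: 1 la L, 2 me: H.
  Heavy syllables in the domain: 2. The rightmost is syllable 2 (me:).
  → primary stress on syllable 2.
Suffixed `la.me:.dre:.pa:` (4 syllables):
  The final syllable (4, pa:) is extrametrical; the stress domain is syllables 1–3.
  Weights: 1 la L, 2 me: H, 3 dre: H.
  Heavy syllables in the domain: 2, 3. The rightmost is syllable 3 (dre:).
  → primary stress on syllable 3.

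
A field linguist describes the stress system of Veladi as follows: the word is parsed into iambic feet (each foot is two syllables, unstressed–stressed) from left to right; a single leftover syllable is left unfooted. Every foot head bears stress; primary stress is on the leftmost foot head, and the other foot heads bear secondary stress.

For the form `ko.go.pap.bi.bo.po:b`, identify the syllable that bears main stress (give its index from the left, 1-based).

Parse left to right into iambic (σˈσ) feet: (ko.ˈgo) (pap.ˈbi) (bo.ˈpo:b).
Foot heads (stressed positions): 2, 4, 6.
End Rule Leftmost: primary stress on the leftmost head = syllable 2.
Primary stress: syllable 2 → ko.ˈgo.pap.bi.bo.po:b.

2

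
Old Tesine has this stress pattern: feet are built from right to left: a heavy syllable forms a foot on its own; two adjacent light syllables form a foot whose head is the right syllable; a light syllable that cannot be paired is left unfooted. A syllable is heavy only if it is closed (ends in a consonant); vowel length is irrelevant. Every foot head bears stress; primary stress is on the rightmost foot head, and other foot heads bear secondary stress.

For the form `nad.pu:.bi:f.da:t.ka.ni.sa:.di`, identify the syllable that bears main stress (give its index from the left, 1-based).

Weights: 1 nad H, 2 pu: L, 3 bi:f H, 4 da:t H, 5 ka L, 6 ni L, 7 sa: L, 8 di L.
Parse right to left (heavy = foot alone; LL = one foot; stranded L unfooted): (ˈnad) pu: (ˈbi:f) (ˈda:t) (ka.ˈni) (sa:.ˈdi).
Foot heads: 1, 3, 4, 6, 8.
Primary stress on the rightmost head = syllable 8.
Primary stress: syllable 8 → nad.pu:.bi:f.da:t.ka.ni.sa:.ˈdi.

8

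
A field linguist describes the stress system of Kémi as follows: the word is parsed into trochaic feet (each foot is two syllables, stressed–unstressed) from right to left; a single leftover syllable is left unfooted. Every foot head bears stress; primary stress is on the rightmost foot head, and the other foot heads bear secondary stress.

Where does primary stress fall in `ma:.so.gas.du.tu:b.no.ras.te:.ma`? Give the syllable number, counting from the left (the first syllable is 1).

8

Parse right to left into trochaic (ˈσσ) feet: ma: (ˈso.gas) (ˈdu.tu:b) (ˈno.ras) (ˈte:.ma). Syllable 1 is left unfooted.
Foot heads (stressed positions): 2, 4, 6, 8.
End Rule Rightmost: primary stress on the rightmost head = syllable 8.
Primary stress: syllable 8 → ma:.so.gas.du.tu:b.no.ras.ˈte:.ma.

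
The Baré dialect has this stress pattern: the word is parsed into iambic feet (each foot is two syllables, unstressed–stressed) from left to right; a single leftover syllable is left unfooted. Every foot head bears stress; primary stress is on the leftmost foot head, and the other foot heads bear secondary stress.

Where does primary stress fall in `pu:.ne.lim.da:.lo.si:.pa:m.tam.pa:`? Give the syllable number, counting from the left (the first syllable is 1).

Parse left to right into iambic (σˈσ) feet: (pu:.ˈne) (lim.ˈda:) (lo.ˈsi:) (pa:m.ˈtam) pa:. Syllable 9 is left unfooted.
Foot heads (stressed positions): 2, 4, 6, 8.
End Rule Leftmost: primary stress on the leftmost head = syllable 2.
Primary stress: syllable 2 → pu:.ˈne.lim.da:.lo.si:.pa:m.tam.pa:.

2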